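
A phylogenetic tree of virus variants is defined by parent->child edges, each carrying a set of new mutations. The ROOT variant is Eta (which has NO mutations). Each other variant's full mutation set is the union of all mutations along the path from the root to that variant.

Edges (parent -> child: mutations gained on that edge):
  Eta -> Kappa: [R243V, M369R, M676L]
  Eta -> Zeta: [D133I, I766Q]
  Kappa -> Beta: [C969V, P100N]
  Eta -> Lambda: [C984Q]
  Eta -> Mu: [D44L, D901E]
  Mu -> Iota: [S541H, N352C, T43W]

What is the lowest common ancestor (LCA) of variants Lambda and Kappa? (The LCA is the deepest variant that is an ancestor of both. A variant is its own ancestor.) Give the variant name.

Answer: Eta

Derivation:
Path from root to Lambda: Eta -> Lambda
  ancestors of Lambda: {Eta, Lambda}
Path from root to Kappa: Eta -> Kappa
  ancestors of Kappa: {Eta, Kappa}
Common ancestors: {Eta}
Walk up from Kappa: Kappa (not in ancestors of Lambda), Eta (in ancestors of Lambda)
Deepest common ancestor (LCA) = Eta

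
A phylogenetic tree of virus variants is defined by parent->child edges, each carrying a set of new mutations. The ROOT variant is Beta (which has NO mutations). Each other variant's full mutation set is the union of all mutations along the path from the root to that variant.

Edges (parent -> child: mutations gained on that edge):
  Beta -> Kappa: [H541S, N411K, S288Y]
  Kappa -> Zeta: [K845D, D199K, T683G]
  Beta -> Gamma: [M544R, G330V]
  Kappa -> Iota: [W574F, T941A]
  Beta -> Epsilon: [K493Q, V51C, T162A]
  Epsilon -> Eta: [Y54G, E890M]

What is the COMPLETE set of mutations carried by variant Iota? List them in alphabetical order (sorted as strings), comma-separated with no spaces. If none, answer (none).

At Beta: gained [] -> total []
At Kappa: gained ['H541S', 'N411K', 'S288Y'] -> total ['H541S', 'N411K', 'S288Y']
At Iota: gained ['W574F', 'T941A'] -> total ['H541S', 'N411K', 'S288Y', 'T941A', 'W574F']

Answer: H541S,N411K,S288Y,T941A,W574F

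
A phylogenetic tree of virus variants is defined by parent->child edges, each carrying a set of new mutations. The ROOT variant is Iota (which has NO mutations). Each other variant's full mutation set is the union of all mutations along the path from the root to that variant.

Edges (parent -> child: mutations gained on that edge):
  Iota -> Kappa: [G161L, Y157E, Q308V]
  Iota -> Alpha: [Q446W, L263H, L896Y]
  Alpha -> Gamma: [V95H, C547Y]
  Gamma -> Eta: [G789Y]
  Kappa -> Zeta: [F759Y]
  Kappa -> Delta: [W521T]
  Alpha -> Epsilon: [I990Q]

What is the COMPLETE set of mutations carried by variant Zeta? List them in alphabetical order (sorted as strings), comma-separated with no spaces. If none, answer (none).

Answer: F759Y,G161L,Q308V,Y157E

Derivation:
At Iota: gained [] -> total []
At Kappa: gained ['G161L', 'Y157E', 'Q308V'] -> total ['G161L', 'Q308V', 'Y157E']
At Zeta: gained ['F759Y'] -> total ['F759Y', 'G161L', 'Q308V', 'Y157E']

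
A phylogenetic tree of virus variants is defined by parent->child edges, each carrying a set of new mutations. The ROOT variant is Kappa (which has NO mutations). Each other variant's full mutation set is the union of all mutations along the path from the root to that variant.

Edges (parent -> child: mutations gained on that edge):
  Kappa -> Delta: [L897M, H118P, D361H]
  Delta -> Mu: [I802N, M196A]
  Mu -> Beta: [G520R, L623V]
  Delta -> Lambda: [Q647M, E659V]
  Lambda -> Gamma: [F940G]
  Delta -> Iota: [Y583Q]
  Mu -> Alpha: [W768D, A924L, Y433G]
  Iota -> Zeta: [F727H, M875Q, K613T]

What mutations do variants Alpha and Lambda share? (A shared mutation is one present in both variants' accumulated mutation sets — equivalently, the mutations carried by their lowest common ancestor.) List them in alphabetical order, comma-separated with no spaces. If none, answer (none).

Answer: D361H,H118P,L897M

Derivation:
Accumulating mutations along path to Alpha:
  At Kappa: gained [] -> total []
  At Delta: gained ['L897M', 'H118P', 'D361H'] -> total ['D361H', 'H118P', 'L897M']
  At Mu: gained ['I802N', 'M196A'] -> total ['D361H', 'H118P', 'I802N', 'L897M', 'M196A']
  At Alpha: gained ['W768D', 'A924L', 'Y433G'] -> total ['A924L', 'D361H', 'H118P', 'I802N', 'L897M', 'M196A', 'W768D', 'Y433G']
Mutations(Alpha) = ['A924L', 'D361H', 'H118P', 'I802N', 'L897M', 'M196A', 'W768D', 'Y433G']
Accumulating mutations along path to Lambda:
  At Kappa: gained [] -> total []
  At Delta: gained ['L897M', 'H118P', 'D361H'] -> total ['D361H', 'H118P', 'L897M']
  At Lambda: gained ['Q647M', 'E659V'] -> total ['D361H', 'E659V', 'H118P', 'L897M', 'Q647M']
Mutations(Lambda) = ['D361H', 'E659V', 'H118P', 'L897M', 'Q647M']
Intersection: ['A924L', 'D361H', 'H118P', 'I802N', 'L897M', 'M196A', 'W768D', 'Y433G'] ∩ ['D361H', 'E659V', 'H118P', 'L897M', 'Q647M'] = ['D361H', 'H118P', 'L897M']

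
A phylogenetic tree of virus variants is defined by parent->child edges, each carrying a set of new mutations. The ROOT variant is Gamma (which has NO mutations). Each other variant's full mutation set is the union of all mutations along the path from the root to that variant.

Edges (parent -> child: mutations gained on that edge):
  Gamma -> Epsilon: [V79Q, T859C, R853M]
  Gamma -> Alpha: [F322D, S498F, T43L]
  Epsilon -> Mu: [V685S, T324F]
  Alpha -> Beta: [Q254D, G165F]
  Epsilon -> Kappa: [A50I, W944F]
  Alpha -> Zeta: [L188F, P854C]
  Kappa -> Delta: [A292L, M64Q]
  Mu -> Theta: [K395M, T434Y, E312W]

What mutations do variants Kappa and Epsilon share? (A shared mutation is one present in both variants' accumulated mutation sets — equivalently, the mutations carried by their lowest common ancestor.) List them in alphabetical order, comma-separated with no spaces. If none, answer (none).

Accumulating mutations along path to Kappa:
  At Gamma: gained [] -> total []
  At Epsilon: gained ['V79Q', 'T859C', 'R853M'] -> total ['R853M', 'T859C', 'V79Q']
  At Kappa: gained ['A50I', 'W944F'] -> total ['A50I', 'R853M', 'T859C', 'V79Q', 'W944F']
Mutations(Kappa) = ['A50I', 'R853M', 'T859C', 'V79Q', 'W944F']
Accumulating mutations along path to Epsilon:
  At Gamma: gained [] -> total []
  At Epsilon: gained ['V79Q', 'T859C', 'R853M'] -> total ['R853M', 'T859C', 'V79Q']
Mutations(Epsilon) = ['R853M', 'T859C', 'V79Q']
Intersection: ['A50I', 'R853M', 'T859C', 'V79Q', 'W944F'] ∩ ['R853M', 'T859C', 'V79Q'] = ['R853M', 'T859C', 'V79Q']

Answer: R853M,T859C,V79Q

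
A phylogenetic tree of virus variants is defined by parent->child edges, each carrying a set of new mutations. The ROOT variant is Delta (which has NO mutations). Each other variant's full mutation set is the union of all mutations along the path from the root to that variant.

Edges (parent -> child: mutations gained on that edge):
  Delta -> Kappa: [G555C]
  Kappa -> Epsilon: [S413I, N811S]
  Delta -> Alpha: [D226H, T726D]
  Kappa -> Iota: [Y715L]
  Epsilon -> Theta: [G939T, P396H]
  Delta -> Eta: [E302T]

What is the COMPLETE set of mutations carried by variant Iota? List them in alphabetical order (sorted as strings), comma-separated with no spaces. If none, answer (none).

Answer: G555C,Y715L

Derivation:
At Delta: gained [] -> total []
At Kappa: gained ['G555C'] -> total ['G555C']
At Iota: gained ['Y715L'] -> total ['G555C', 'Y715L']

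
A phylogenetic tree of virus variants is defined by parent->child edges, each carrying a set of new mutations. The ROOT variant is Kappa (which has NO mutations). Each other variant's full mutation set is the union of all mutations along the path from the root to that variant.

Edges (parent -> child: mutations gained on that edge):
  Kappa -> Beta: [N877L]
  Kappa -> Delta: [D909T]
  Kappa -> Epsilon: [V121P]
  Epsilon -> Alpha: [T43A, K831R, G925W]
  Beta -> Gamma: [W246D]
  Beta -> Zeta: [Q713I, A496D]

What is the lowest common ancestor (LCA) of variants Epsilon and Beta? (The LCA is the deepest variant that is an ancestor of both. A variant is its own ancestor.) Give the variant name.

Answer: Kappa

Derivation:
Path from root to Epsilon: Kappa -> Epsilon
  ancestors of Epsilon: {Kappa, Epsilon}
Path from root to Beta: Kappa -> Beta
  ancestors of Beta: {Kappa, Beta}
Common ancestors: {Kappa}
Walk up from Beta: Beta (not in ancestors of Epsilon), Kappa (in ancestors of Epsilon)
Deepest common ancestor (LCA) = Kappa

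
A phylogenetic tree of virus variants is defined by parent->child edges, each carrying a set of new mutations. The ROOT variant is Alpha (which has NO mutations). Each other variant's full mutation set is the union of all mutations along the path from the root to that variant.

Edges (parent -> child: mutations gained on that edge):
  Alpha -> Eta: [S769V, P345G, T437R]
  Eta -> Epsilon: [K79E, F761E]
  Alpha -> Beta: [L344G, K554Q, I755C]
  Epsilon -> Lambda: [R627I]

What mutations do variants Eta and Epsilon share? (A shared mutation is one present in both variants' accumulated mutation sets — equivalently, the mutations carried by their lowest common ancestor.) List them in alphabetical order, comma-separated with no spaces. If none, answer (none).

Answer: P345G,S769V,T437R

Derivation:
Accumulating mutations along path to Eta:
  At Alpha: gained [] -> total []
  At Eta: gained ['S769V', 'P345G', 'T437R'] -> total ['P345G', 'S769V', 'T437R']
Mutations(Eta) = ['P345G', 'S769V', 'T437R']
Accumulating mutations along path to Epsilon:
  At Alpha: gained [] -> total []
  At Eta: gained ['S769V', 'P345G', 'T437R'] -> total ['P345G', 'S769V', 'T437R']
  At Epsilon: gained ['K79E', 'F761E'] -> total ['F761E', 'K79E', 'P345G', 'S769V', 'T437R']
Mutations(Epsilon) = ['F761E', 'K79E', 'P345G', 'S769V', 'T437R']
Intersection: ['P345G', 'S769V', 'T437R'] ∩ ['F761E', 'K79E', 'P345G', 'S769V', 'T437R'] = ['P345G', 'S769V', 'T437R']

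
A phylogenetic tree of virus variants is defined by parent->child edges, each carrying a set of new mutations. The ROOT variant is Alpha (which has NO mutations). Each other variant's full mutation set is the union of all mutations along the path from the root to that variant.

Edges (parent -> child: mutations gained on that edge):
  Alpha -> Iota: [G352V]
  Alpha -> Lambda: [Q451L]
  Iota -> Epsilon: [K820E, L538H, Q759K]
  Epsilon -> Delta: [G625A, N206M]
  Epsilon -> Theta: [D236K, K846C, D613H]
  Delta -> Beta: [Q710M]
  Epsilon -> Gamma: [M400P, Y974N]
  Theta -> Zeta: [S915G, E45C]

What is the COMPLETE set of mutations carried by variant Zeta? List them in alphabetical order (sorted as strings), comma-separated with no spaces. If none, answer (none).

At Alpha: gained [] -> total []
At Iota: gained ['G352V'] -> total ['G352V']
At Epsilon: gained ['K820E', 'L538H', 'Q759K'] -> total ['G352V', 'K820E', 'L538H', 'Q759K']
At Theta: gained ['D236K', 'K846C', 'D613H'] -> total ['D236K', 'D613H', 'G352V', 'K820E', 'K846C', 'L538H', 'Q759K']
At Zeta: gained ['S915G', 'E45C'] -> total ['D236K', 'D613H', 'E45C', 'G352V', 'K820E', 'K846C', 'L538H', 'Q759K', 'S915G']

Answer: D236K,D613H,E45C,G352V,K820E,K846C,L538H,Q759K,S915G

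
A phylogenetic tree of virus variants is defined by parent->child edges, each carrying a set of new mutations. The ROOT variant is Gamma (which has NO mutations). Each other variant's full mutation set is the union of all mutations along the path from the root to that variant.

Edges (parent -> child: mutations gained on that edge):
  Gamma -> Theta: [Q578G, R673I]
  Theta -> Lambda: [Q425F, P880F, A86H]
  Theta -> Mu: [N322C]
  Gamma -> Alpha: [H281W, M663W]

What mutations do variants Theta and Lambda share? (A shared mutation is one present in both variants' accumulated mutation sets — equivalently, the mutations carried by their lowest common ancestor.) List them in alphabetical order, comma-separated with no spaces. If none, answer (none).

Accumulating mutations along path to Theta:
  At Gamma: gained [] -> total []
  At Theta: gained ['Q578G', 'R673I'] -> total ['Q578G', 'R673I']
Mutations(Theta) = ['Q578G', 'R673I']
Accumulating mutations along path to Lambda:
  At Gamma: gained [] -> total []
  At Theta: gained ['Q578G', 'R673I'] -> total ['Q578G', 'R673I']
  At Lambda: gained ['Q425F', 'P880F', 'A86H'] -> total ['A86H', 'P880F', 'Q425F', 'Q578G', 'R673I']
Mutations(Lambda) = ['A86H', 'P880F', 'Q425F', 'Q578G', 'R673I']
Intersection: ['Q578G', 'R673I'] ∩ ['A86H', 'P880F', 'Q425F', 'Q578G', 'R673I'] = ['Q578G', 'R673I']

Answer: Q578G,R673I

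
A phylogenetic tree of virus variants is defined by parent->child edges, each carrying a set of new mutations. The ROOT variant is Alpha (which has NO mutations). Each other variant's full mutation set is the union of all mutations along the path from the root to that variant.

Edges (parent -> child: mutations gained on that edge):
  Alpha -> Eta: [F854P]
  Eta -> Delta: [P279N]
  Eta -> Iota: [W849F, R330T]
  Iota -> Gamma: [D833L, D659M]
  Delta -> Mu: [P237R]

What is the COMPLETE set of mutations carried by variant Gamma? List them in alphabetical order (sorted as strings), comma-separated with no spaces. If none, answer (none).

Answer: D659M,D833L,F854P,R330T,W849F

Derivation:
At Alpha: gained [] -> total []
At Eta: gained ['F854P'] -> total ['F854P']
At Iota: gained ['W849F', 'R330T'] -> total ['F854P', 'R330T', 'W849F']
At Gamma: gained ['D833L', 'D659M'] -> total ['D659M', 'D833L', 'F854P', 'R330T', 'W849F']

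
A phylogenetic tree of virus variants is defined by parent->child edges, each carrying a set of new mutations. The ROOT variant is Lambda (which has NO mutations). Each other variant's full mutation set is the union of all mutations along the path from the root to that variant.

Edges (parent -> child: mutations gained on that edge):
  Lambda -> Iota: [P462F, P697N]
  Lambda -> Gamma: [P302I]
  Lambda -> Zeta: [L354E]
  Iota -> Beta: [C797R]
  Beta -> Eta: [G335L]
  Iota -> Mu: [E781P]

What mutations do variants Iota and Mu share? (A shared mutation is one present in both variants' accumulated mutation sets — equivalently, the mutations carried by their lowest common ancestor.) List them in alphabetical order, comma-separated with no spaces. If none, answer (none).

Accumulating mutations along path to Iota:
  At Lambda: gained [] -> total []
  At Iota: gained ['P462F', 'P697N'] -> total ['P462F', 'P697N']
Mutations(Iota) = ['P462F', 'P697N']
Accumulating mutations along path to Mu:
  At Lambda: gained [] -> total []
  At Iota: gained ['P462F', 'P697N'] -> total ['P462F', 'P697N']
  At Mu: gained ['E781P'] -> total ['E781P', 'P462F', 'P697N']
Mutations(Mu) = ['E781P', 'P462F', 'P697N']
Intersection: ['P462F', 'P697N'] ∩ ['E781P', 'P462F', 'P697N'] = ['P462F', 'P697N']

Answer: P462F,P697N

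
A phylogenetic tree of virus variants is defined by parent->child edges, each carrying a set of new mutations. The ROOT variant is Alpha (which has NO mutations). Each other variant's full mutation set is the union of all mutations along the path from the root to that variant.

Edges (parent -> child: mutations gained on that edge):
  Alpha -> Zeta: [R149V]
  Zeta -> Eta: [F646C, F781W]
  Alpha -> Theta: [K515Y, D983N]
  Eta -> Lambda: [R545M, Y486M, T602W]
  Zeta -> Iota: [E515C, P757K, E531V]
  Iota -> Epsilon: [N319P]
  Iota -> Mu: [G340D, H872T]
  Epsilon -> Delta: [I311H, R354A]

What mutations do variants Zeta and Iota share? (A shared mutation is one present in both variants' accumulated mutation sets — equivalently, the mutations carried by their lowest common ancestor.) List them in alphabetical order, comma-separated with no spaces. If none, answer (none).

Answer: R149V

Derivation:
Accumulating mutations along path to Zeta:
  At Alpha: gained [] -> total []
  At Zeta: gained ['R149V'] -> total ['R149V']
Mutations(Zeta) = ['R149V']
Accumulating mutations along path to Iota:
  At Alpha: gained [] -> total []
  At Zeta: gained ['R149V'] -> total ['R149V']
  At Iota: gained ['E515C', 'P757K', 'E531V'] -> total ['E515C', 'E531V', 'P757K', 'R149V']
Mutations(Iota) = ['E515C', 'E531V', 'P757K', 'R149V']
Intersection: ['R149V'] ∩ ['E515C', 'E531V', 'P757K', 'R149V'] = ['R149V']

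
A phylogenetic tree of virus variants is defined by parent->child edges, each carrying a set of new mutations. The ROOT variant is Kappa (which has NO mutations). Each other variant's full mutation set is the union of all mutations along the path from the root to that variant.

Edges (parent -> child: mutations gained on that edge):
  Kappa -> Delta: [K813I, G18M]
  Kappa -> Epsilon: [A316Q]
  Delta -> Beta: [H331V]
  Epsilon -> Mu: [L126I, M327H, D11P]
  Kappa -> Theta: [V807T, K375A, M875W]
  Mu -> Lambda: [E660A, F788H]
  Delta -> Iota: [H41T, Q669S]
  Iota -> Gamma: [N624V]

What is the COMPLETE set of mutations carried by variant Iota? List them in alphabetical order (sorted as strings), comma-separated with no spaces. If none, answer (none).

At Kappa: gained [] -> total []
At Delta: gained ['K813I', 'G18M'] -> total ['G18M', 'K813I']
At Iota: gained ['H41T', 'Q669S'] -> total ['G18M', 'H41T', 'K813I', 'Q669S']

Answer: G18M,H41T,K813I,Q669S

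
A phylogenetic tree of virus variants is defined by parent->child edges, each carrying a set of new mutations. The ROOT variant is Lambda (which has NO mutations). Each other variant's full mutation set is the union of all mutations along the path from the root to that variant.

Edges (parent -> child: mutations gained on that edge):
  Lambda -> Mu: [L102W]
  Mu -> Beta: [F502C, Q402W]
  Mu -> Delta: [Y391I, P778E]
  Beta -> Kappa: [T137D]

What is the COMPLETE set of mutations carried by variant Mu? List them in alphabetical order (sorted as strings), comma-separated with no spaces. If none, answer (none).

At Lambda: gained [] -> total []
At Mu: gained ['L102W'] -> total ['L102W']

Answer: L102W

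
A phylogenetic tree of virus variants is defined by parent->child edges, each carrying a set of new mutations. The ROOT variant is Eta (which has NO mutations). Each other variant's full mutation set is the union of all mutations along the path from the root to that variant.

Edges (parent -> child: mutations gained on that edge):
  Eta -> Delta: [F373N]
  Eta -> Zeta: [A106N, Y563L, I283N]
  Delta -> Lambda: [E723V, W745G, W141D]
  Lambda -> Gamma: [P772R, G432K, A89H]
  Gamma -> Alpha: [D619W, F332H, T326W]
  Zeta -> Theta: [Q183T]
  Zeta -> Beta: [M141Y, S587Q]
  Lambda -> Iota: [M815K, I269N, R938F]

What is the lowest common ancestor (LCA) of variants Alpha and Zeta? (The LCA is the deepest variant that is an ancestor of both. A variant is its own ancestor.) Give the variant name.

Answer: Eta

Derivation:
Path from root to Alpha: Eta -> Delta -> Lambda -> Gamma -> Alpha
  ancestors of Alpha: {Eta, Delta, Lambda, Gamma, Alpha}
Path from root to Zeta: Eta -> Zeta
  ancestors of Zeta: {Eta, Zeta}
Common ancestors: {Eta}
Walk up from Zeta: Zeta (not in ancestors of Alpha), Eta (in ancestors of Alpha)
Deepest common ancestor (LCA) = Eta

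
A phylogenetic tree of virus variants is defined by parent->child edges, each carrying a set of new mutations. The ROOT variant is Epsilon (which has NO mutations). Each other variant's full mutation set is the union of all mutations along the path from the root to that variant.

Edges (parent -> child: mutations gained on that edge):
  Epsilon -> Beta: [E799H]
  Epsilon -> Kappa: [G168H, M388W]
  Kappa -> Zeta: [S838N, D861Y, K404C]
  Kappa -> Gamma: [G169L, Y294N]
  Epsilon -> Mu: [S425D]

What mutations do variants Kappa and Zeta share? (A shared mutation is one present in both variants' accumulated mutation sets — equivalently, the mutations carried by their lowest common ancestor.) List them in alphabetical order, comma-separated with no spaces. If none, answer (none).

Accumulating mutations along path to Kappa:
  At Epsilon: gained [] -> total []
  At Kappa: gained ['G168H', 'M388W'] -> total ['G168H', 'M388W']
Mutations(Kappa) = ['G168H', 'M388W']
Accumulating mutations along path to Zeta:
  At Epsilon: gained [] -> total []
  At Kappa: gained ['G168H', 'M388W'] -> total ['G168H', 'M388W']
  At Zeta: gained ['S838N', 'D861Y', 'K404C'] -> total ['D861Y', 'G168H', 'K404C', 'M388W', 'S838N']
Mutations(Zeta) = ['D861Y', 'G168H', 'K404C', 'M388W', 'S838N']
Intersection: ['G168H', 'M388W'] ∩ ['D861Y', 'G168H', 'K404C', 'M388W', 'S838N'] = ['G168H', 'M388W']

Answer: G168H,M388W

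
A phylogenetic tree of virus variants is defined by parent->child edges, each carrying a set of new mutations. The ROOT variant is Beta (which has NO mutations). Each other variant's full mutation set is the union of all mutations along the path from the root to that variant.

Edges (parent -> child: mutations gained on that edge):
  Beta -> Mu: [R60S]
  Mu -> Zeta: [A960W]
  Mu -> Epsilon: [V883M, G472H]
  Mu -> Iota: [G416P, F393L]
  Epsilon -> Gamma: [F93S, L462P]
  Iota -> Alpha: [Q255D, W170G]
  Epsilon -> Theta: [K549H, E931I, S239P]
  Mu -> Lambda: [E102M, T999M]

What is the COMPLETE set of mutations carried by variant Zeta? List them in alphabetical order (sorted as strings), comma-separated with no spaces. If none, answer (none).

At Beta: gained [] -> total []
At Mu: gained ['R60S'] -> total ['R60S']
At Zeta: gained ['A960W'] -> total ['A960W', 'R60S']

Answer: A960W,R60S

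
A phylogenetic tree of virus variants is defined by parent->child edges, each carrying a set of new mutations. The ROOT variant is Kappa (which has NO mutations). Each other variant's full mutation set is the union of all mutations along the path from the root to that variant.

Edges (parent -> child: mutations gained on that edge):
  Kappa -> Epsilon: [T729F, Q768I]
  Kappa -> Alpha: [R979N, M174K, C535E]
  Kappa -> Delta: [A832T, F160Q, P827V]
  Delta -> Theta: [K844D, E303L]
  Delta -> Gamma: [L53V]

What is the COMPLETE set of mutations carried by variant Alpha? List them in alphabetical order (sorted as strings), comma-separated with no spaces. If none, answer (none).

Answer: C535E,M174K,R979N

Derivation:
At Kappa: gained [] -> total []
At Alpha: gained ['R979N', 'M174K', 'C535E'] -> total ['C535E', 'M174K', 'R979N']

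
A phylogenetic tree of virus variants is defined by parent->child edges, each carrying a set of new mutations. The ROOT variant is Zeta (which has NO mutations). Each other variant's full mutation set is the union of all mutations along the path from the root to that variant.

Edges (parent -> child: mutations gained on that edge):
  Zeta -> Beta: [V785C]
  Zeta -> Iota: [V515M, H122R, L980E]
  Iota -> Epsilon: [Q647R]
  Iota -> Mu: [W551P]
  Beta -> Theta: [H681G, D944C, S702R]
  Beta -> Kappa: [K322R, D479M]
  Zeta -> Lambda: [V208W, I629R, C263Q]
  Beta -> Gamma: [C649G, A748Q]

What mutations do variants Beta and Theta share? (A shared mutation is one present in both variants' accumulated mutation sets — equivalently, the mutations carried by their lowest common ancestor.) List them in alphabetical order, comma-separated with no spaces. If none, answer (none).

Accumulating mutations along path to Beta:
  At Zeta: gained [] -> total []
  At Beta: gained ['V785C'] -> total ['V785C']
Mutations(Beta) = ['V785C']
Accumulating mutations along path to Theta:
  At Zeta: gained [] -> total []
  At Beta: gained ['V785C'] -> total ['V785C']
  At Theta: gained ['H681G', 'D944C', 'S702R'] -> total ['D944C', 'H681G', 'S702R', 'V785C']
Mutations(Theta) = ['D944C', 'H681G', 'S702R', 'V785C']
Intersection: ['V785C'] ∩ ['D944C', 'H681G', 'S702R', 'V785C'] = ['V785C']

Answer: V785C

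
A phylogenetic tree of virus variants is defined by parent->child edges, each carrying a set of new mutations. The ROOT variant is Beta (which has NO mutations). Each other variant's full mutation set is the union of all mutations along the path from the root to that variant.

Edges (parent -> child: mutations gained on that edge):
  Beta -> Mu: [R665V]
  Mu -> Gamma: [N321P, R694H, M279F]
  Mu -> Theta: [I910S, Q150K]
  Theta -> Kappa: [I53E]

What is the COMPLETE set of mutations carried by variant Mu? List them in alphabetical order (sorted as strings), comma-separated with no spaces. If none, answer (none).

Answer: R665V

Derivation:
At Beta: gained [] -> total []
At Mu: gained ['R665V'] -> total ['R665V']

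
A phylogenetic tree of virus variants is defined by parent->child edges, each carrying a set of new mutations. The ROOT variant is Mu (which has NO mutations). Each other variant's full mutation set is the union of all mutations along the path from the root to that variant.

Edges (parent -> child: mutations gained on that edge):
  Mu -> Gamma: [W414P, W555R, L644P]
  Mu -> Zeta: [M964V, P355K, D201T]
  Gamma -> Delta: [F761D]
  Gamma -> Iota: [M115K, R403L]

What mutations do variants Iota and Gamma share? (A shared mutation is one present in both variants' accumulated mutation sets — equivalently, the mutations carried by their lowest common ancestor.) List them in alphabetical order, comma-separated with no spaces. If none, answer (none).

Accumulating mutations along path to Iota:
  At Mu: gained [] -> total []
  At Gamma: gained ['W414P', 'W555R', 'L644P'] -> total ['L644P', 'W414P', 'W555R']
  At Iota: gained ['M115K', 'R403L'] -> total ['L644P', 'M115K', 'R403L', 'W414P', 'W555R']
Mutations(Iota) = ['L644P', 'M115K', 'R403L', 'W414P', 'W555R']
Accumulating mutations along path to Gamma:
  At Mu: gained [] -> total []
  At Gamma: gained ['W414P', 'W555R', 'L644P'] -> total ['L644P', 'W414P', 'W555R']
Mutations(Gamma) = ['L644P', 'W414P', 'W555R']
Intersection: ['L644P', 'M115K', 'R403L', 'W414P', 'W555R'] ∩ ['L644P', 'W414P', 'W555R'] = ['L644P', 'W414P', 'W555R']

Answer: L644P,W414P,W555R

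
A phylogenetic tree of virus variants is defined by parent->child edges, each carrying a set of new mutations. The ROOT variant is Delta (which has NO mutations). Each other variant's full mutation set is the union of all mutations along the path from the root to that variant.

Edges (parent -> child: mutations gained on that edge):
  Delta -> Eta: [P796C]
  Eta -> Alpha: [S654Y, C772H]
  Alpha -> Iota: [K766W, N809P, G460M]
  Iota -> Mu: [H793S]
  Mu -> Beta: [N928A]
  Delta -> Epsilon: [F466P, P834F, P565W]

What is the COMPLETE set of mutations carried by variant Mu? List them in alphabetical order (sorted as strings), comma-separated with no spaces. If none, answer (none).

Answer: C772H,G460M,H793S,K766W,N809P,P796C,S654Y

Derivation:
At Delta: gained [] -> total []
At Eta: gained ['P796C'] -> total ['P796C']
At Alpha: gained ['S654Y', 'C772H'] -> total ['C772H', 'P796C', 'S654Y']
At Iota: gained ['K766W', 'N809P', 'G460M'] -> total ['C772H', 'G460M', 'K766W', 'N809P', 'P796C', 'S654Y']
At Mu: gained ['H793S'] -> total ['C772H', 'G460M', 'H793S', 'K766W', 'N809P', 'P796C', 'S654Y']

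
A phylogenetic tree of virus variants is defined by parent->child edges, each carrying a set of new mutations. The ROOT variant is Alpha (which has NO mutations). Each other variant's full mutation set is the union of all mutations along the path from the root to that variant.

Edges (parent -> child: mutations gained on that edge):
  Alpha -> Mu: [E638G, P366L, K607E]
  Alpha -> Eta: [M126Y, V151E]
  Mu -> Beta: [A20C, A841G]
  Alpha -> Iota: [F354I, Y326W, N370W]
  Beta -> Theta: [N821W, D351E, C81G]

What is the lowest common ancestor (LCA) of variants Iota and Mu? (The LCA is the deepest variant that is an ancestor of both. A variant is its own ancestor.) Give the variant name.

Answer: Alpha

Derivation:
Path from root to Iota: Alpha -> Iota
  ancestors of Iota: {Alpha, Iota}
Path from root to Mu: Alpha -> Mu
  ancestors of Mu: {Alpha, Mu}
Common ancestors: {Alpha}
Walk up from Mu: Mu (not in ancestors of Iota), Alpha (in ancestors of Iota)
Deepest common ancestor (LCA) = Alpha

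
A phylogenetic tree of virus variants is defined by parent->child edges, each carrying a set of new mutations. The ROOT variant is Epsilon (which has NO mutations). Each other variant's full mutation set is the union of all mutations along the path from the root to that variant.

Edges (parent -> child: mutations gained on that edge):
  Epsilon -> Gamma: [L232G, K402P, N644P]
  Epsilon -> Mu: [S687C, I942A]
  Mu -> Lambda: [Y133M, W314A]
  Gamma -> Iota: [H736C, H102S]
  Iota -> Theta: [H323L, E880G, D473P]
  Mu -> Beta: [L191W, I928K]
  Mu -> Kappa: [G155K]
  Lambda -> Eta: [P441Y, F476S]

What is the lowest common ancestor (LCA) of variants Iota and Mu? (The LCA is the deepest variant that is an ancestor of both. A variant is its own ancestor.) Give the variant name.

Answer: Epsilon

Derivation:
Path from root to Iota: Epsilon -> Gamma -> Iota
  ancestors of Iota: {Epsilon, Gamma, Iota}
Path from root to Mu: Epsilon -> Mu
  ancestors of Mu: {Epsilon, Mu}
Common ancestors: {Epsilon}
Walk up from Mu: Mu (not in ancestors of Iota), Epsilon (in ancestors of Iota)
Deepest common ancestor (LCA) = Epsilon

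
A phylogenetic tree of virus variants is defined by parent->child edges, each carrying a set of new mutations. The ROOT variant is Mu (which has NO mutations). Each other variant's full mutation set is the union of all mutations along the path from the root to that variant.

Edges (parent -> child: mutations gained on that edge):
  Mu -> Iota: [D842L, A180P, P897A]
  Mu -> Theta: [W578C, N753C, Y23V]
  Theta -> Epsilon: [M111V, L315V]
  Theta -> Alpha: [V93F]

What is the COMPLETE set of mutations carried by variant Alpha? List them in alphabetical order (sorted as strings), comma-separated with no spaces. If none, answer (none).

At Mu: gained [] -> total []
At Theta: gained ['W578C', 'N753C', 'Y23V'] -> total ['N753C', 'W578C', 'Y23V']
At Alpha: gained ['V93F'] -> total ['N753C', 'V93F', 'W578C', 'Y23V']

Answer: N753C,V93F,W578C,Y23V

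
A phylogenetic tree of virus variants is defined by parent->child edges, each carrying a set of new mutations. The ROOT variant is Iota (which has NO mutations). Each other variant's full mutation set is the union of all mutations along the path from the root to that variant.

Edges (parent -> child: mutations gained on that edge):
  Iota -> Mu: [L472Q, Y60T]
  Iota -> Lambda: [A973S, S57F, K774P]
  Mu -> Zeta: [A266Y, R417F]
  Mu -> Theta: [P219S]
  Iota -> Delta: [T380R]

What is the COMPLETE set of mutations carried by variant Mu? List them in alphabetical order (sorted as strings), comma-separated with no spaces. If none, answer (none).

At Iota: gained [] -> total []
At Mu: gained ['L472Q', 'Y60T'] -> total ['L472Q', 'Y60T']

Answer: L472Q,Y60T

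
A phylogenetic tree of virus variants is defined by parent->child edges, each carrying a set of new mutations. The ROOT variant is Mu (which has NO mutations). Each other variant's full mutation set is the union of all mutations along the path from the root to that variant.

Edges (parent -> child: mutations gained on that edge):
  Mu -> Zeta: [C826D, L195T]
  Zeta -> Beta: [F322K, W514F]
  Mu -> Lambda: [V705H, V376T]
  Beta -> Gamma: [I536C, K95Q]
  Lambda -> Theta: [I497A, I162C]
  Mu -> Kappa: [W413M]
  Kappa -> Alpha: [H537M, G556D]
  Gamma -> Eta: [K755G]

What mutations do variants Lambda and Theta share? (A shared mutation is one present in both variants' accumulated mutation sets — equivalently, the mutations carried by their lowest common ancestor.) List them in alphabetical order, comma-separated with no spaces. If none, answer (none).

Answer: V376T,V705H

Derivation:
Accumulating mutations along path to Lambda:
  At Mu: gained [] -> total []
  At Lambda: gained ['V705H', 'V376T'] -> total ['V376T', 'V705H']
Mutations(Lambda) = ['V376T', 'V705H']
Accumulating mutations along path to Theta:
  At Mu: gained [] -> total []
  At Lambda: gained ['V705H', 'V376T'] -> total ['V376T', 'V705H']
  At Theta: gained ['I497A', 'I162C'] -> total ['I162C', 'I497A', 'V376T', 'V705H']
Mutations(Theta) = ['I162C', 'I497A', 'V376T', 'V705H']
Intersection: ['V376T', 'V705H'] ∩ ['I162C', 'I497A', 'V376T', 'V705H'] = ['V376T', 'V705H']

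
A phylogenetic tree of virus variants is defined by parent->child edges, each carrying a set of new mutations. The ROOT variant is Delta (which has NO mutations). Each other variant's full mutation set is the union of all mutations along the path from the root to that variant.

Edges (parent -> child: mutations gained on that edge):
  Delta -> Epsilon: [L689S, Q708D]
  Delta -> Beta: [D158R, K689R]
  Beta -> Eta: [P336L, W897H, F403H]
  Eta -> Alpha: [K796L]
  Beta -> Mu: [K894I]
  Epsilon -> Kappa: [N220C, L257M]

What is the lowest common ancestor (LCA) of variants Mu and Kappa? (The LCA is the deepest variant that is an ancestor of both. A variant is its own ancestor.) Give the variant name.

Path from root to Mu: Delta -> Beta -> Mu
  ancestors of Mu: {Delta, Beta, Mu}
Path from root to Kappa: Delta -> Epsilon -> Kappa
  ancestors of Kappa: {Delta, Epsilon, Kappa}
Common ancestors: {Delta}
Walk up from Kappa: Kappa (not in ancestors of Mu), Epsilon (not in ancestors of Mu), Delta (in ancestors of Mu)
Deepest common ancestor (LCA) = Delta

Answer: Delta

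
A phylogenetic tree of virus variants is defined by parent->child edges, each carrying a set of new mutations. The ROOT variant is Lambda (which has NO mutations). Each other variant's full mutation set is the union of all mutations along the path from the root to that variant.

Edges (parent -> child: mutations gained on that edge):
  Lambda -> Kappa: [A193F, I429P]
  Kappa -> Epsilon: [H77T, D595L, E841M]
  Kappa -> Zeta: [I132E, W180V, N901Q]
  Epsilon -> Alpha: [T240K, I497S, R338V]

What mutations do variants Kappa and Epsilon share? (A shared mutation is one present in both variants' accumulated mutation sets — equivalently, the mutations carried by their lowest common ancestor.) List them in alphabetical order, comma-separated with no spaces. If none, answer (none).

Answer: A193F,I429P

Derivation:
Accumulating mutations along path to Kappa:
  At Lambda: gained [] -> total []
  At Kappa: gained ['A193F', 'I429P'] -> total ['A193F', 'I429P']
Mutations(Kappa) = ['A193F', 'I429P']
Accumulating mutations along path to Epsilon:
  At Lambda: gained [] -> total []
  At Kappa: gained ['A193F', 'I429P'] -> total ['A193F', 'I429P']
  At Epsilon: gained ['H77T', 'D595L', 'E841M'] -> total ['A193F', 'D595L', 'E841M', 'H77T', 'I429P']
Mutations(Epsilon) = ['A193F', 'D595L', 'E841M', 'H77T', 'I429P']
Intersection: ['A193F', 'I429P'] ∩ ['A193F', 'D595L', 'E841M', 'H77T', 'I429P'] = ['A193F', 'I429P']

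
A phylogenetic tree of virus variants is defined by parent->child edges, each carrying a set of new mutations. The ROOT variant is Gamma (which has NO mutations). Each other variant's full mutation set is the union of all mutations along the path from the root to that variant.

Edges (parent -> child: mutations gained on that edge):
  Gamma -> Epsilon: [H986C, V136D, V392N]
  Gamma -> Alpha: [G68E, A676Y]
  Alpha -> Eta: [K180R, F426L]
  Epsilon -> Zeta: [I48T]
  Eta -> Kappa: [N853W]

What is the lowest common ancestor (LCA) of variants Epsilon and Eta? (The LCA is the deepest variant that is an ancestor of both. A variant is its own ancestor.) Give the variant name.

Path from root to Epsilon: Gamma -> Epsilon
  ancestors of Epsilon: {Gamma, Epsilon}
Path from root to Eta: Gamma -> Alpha -> Eta
  ancestors of Eta: {Gamma, Alpha, Eta}
Common ancestors: {Gamma}
Walk up from Eta: Eta (not in ancestors of Epsilon), Alpha (not in ancestors of Epsilon), Gamma (in ancestors of Epsilon)
Deepest common ancestor (LCA) = Gamma

Answer: Gamma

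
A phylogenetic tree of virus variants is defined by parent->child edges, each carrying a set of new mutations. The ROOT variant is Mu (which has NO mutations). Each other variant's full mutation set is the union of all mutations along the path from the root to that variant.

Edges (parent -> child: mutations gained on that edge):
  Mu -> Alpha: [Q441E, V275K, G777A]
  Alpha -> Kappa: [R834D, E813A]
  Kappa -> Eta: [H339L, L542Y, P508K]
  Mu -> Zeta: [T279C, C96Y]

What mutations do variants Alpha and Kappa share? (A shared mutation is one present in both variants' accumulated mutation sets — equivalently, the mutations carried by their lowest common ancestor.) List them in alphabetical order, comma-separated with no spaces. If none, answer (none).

Accumulating mutations along path to Alpha:
  At Mu: gained [] -> total []
  At Alpha: gained ['Q441E', 'V275K', 'G777A'] -> total ['G777A', 'Q441E', 'V275K']
Mutations(Alpha) = ['G777A', 'Q441E', 'V275K']
Accumulating mutations along path to Kappa:
  At Mu: gained [] -> total []
  At Alpha: gained ['Q441E', 'V275K', 'G777A'] -> total ['G777A', 'Q441E', 'V275K']
  At Kappa: gained ['R834D', 'E813A'] -> total ['E813A', 'G777A', 'Q441E', 'R834D', 'V275K']
Mutations(Kappa) = ['E813A', 'G777A', 'Q441E', 'R834D', 'V275K']
Intersection: ['G777A', 'Q441E', 'V275K'] ∩ ['E813A', 'G777A', 'Q441E', 'R834D', 'V275K'] = ['G777A', 'Q441E', 'V275K']

Answer: G777A,Q441E,V275K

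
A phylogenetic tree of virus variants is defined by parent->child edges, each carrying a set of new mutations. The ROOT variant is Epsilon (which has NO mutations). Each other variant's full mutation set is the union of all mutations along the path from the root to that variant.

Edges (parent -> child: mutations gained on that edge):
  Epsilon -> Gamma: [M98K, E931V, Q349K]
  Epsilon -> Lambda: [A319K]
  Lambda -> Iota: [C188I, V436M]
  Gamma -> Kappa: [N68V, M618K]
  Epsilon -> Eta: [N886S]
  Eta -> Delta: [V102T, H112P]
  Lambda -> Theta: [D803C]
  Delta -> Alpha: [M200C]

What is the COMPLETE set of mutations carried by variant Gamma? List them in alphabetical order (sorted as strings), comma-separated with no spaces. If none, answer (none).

At Epsilon: gained [] -> total []
At Gamma: gained ['M98K', 'E931V', 'Q349K'] -> total ['E931V', 'M98K', 'Q349K']

Answer: E931V,M98K,Q349K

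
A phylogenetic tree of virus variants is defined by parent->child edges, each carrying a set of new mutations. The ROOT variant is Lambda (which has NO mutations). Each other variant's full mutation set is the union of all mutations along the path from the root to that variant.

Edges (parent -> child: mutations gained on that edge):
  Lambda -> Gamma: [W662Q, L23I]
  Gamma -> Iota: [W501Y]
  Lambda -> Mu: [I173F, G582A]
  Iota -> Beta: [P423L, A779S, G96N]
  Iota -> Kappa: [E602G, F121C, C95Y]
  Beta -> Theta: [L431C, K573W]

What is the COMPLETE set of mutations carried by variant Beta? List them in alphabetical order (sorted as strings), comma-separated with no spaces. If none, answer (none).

Answer: A779S,G96N,L23I,P423L,W501Y,W662Q

Derivation:
At Lambda: gained [] -> total []
At Gamma: gained ['W662Q', 'L23I'] -> total ['L23I', 'W662Q']
At Iota: gained ['W501Y'] -> total ['L23I', 'W501Y', 'W662Q']
At Beta: gained ['P423L', 'A779S', 'G96N'] -> total ['A779S', 'G96N', 'L23I', 'P423L', 'W501Y', 'W662Q']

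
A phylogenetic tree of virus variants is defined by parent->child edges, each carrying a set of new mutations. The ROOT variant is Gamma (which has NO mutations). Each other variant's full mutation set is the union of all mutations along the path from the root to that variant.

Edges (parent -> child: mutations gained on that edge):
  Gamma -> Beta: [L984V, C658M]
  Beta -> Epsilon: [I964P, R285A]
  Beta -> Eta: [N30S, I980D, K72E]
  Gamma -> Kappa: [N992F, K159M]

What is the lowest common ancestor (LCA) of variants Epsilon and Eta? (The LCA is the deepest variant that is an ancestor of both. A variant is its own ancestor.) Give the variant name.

Path from root to Epsilon: Gamma -> Beta -> Epsilon
  ancestors of Epsilon: {Gamma, Beta, Epsilon}
Path from root to Eta: Gamma -> Beta -> Eta
  ancestors of Eta: {Gamma, Beta, Eta}
Common ancestors: {Gamma, Beta}
Walk up from Eta: Eta (not in ancestors of Epsilon), Beta (in ancestors of Epsilon), Gamma (in ancestors of Epsilon)
Deepest common ancestor (LCA) = Beta

Answer: Beta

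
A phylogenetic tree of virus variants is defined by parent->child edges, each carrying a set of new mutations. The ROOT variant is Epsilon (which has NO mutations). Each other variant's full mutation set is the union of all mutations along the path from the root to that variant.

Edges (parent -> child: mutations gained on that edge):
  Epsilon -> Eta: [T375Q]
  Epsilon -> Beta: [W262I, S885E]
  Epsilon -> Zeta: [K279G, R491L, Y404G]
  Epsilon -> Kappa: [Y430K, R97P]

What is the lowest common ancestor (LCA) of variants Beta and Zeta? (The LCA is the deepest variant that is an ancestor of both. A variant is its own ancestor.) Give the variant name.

Answer: Epsilon

Derivation:
Path from root to Beta: Epsilon -> Beta
  ancestors of Beta: {Epsilon, Beta}
Path from root to Zeta: Epsilon -> Zeta
  ancestors of Zeta: {Epsilon, Zeta}
Common ancestors: {Epsilon}
Walk up from Zeta: Zeta (not in ancestors of Beta), Epsilon (in ancestors of Beta)
Deepest common ancestor (LCA) = Epsilon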